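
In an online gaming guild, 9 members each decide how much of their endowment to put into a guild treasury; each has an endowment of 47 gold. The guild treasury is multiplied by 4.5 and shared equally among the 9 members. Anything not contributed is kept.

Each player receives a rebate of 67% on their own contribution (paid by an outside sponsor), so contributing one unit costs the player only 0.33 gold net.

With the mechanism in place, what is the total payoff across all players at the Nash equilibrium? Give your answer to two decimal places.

With the mechanism, a contributed unit returns (4.5/9) / 0.33 = 1.5152 per unit of net cost to the contributor — now above 1 — so contributing fully is weakly dominant for every player.
At the Nash equilibrium everyone contributes 47. Group total payoff = 9 × (47 × 0.67 + 4.5 × 47) = 2186.91.

2186.91 gold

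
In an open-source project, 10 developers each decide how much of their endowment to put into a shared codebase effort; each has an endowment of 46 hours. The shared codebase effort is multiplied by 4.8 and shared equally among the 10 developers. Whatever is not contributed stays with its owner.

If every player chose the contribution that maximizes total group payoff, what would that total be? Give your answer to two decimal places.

Each contributed unit returns 4.800 to the group as a whole (0.4800 to each of 10 players), which exceeds 1, so the social optimum is full contribution: group total = 4.800 × 460 = 2208.00.

2208.00 hours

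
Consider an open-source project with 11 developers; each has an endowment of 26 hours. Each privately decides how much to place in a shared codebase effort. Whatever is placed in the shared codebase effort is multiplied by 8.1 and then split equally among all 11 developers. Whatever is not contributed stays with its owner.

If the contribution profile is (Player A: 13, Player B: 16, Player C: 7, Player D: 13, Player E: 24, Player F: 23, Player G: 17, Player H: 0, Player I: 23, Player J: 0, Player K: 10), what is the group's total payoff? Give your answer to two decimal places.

1322.60 hours

Total contributed: 13 + 16 + 7 + 13 + 24 + 23 + 17 + 0 + 23 + 0 + 10 = 146; total kept: 11 × 26 − 146 = 140.
The shared codebase effort pays out 8.1 × 146 = 1182.60 in aggregate.
Group total = 140 + 1182.60 = 1322.60.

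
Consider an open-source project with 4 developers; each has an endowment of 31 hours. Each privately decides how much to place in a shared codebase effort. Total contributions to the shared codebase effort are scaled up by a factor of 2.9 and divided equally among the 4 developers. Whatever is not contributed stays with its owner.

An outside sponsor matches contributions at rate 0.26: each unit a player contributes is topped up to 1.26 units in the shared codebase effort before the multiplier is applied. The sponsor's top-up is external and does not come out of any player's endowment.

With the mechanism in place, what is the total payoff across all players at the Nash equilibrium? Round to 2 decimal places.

With the mechanism, a contributed unit returns 2.9 × 1.26 / 4 = 0.9135 per unit of net cost — still below 1 — so contributing 0 remains dominant for every player.
At the Nash equilibrium no one contributes; group total payoff = 4 × 31 = 124.

124.00 hours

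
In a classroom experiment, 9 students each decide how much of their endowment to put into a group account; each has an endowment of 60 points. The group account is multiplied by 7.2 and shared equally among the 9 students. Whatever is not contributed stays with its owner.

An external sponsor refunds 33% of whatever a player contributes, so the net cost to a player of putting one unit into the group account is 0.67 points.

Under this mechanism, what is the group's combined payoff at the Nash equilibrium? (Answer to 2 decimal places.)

The effective private return per unit is now (7.2/9) / 0.67 = 1.1940 > 1, so every player's dominant strategy flips to full contribution.
At the Nash equilibrium everyone contributes 60. Group total payoff = 9 × (60 × 0.33 + 7.2 × 60) = 4066.20.

4066.20 points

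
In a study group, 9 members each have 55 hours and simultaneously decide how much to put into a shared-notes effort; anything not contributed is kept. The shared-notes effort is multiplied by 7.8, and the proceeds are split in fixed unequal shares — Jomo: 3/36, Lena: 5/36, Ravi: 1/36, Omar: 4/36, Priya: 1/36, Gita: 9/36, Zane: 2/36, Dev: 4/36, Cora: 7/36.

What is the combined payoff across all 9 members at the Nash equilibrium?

A player with share s gets back 7.8·s per unit contributed, so full contribution is dominant for anyone with s > 1/7.8 = 0.1282 and zero contribution is dominant for anyone below.
Lena, Gita and Cora are above the threshold, contributing 55 each; the remaining 6 contribute 0. Total contributed: 165.
The shared-notes effort pays out 7.8 × 165 = 1287.00 in total (split across the unequal shares, but the aggregate is all that matters for the group sum).
The 6 free-riders keep 55 each, adding 330. Group total = 330 + 1287.00 = 1617.00.

1617.00 hours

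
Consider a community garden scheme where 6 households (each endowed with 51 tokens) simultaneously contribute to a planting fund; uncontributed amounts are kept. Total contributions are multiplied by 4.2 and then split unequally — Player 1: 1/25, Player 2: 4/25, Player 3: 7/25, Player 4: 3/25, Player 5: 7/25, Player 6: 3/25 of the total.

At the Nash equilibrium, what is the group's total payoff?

632.40 tokens

For player j, contributing a unit is worthwhile iff 4.2 × (j's share) ≥ 1, i.e. iff j's share is at least 0.2381.
Player 3 and Player 5 clear that bar, contributing 51 each; the remaining 4 contribute 0. Total contributed: 102.
The planting fund pays out 4.2 × 102 = 428.40 in total (split across the unequal shares, but the aggregate is all that matters for the group sum).
The 4 free-riders keep 51 each, adding 204. Group total = 204 + 428.40 = 632.40.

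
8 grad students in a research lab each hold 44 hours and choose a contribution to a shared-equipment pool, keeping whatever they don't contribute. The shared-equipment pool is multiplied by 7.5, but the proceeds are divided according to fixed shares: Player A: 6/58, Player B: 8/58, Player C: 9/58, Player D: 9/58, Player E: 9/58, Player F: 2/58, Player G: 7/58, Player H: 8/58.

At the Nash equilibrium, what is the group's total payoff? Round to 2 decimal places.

Player j's private return per contributed unit is 7.5 × (j's share). Contributing is weakly dominant for j when that share is at least 1/7.5 = 0.1333, and contributing 0 is dominant otherwise.
Player B, Player C, Player D, Player E and Player H clear that bar, contributing 44 each; the remaining 3 contribute 0. Total contributed: 220.
The shared-equipment pool pays out 7.5 × 220 = 1650.00 in total (split across the unequal shares, but the aggregate is all that matters for the group sum).
The 3 free-riders keep 44 each, adding 132. Group total = 132 + 1650.00 = 1782.00.

1782.00 hours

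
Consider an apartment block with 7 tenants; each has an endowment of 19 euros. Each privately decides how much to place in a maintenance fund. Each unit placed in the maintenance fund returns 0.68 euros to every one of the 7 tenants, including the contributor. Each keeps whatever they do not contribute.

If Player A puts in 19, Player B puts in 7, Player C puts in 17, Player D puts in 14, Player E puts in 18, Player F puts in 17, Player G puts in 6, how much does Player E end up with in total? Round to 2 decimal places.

Total contributed: 19 + 7 + 17 + 14 + 18 + 17 + 6 = 98.
Each receives 0.68 × 98 = 66.64 from the maintenance fund.
Player E keeps 19 − 18 = 1, so Player E's payoff is 1 + 66.64 = 67.64.

67.64 euros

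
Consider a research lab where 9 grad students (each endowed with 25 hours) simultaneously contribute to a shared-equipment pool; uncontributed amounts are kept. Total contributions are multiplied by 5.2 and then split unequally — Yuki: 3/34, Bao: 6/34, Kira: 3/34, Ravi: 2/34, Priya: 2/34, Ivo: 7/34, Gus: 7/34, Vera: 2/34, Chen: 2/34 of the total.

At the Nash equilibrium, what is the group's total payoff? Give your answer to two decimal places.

Player j's private return per contributed unit is 5.2 × (j's share). Contributing is weakly dominant for j when that share is at least 1/5.2 = 0.1923, and contributing 0 is dominant otherwise.
The shares above 0.1923 belong to Ivo and Gus, contributing 25 each; the remaining 7 contribute 0. Total contributed: 50.
The shared-equipment pool pays out 5.2 × 50 = 260.00 in total (split across the unequal shares, but the aggregate is all that matters for the group sum).
The 7 free-riders keep 25 each, adding 175. Group total = 175 + 260.00 = 435.00.

435.00 hours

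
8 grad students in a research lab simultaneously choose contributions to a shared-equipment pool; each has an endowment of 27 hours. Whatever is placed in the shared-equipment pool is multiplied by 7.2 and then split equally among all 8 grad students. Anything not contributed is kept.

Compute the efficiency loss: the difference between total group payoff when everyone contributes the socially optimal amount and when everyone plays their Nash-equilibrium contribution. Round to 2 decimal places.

1339.20 hours

Each contributed unit returns 7.2/8 = 0.9000 to its contributor — below 1 — so contributing 0 is dominant for every player. At the Nash equilibrium everyone keeps their 27, and the group total is 8 × 27 = 216.
Each contributed unit returns 7.200 to the group as a whole (0.9000 to each of 8 players), which exceeds 1, so the social optimum is full contribution: group total = 7.200 × 216 = 1555.20.
Efficiency loss = 1555.20 − 216 = 1339.20.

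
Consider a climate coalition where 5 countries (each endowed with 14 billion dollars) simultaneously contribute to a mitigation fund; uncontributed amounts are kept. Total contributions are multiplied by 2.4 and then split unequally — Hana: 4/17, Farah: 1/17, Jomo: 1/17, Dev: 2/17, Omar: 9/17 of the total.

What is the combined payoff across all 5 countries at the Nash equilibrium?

For player j, contributing a unit is worthwhile iff 2.4 × (j's share) ≥ 1, i.e. iff j's share is at least 0.4167.
The only share above 0.4167 is Omar's 9/17, contributing 14; the remaining 4 contribute 0. Total contributed: 14.
The mitigation fund pays out 2.4 × 14 = 33.60 in total (split across the unequal shares, but the aggregate is all that matters for the group sum).
The 4 free-riders keep 14 each, adding 56. Group total = 56 + 33.60 = 89.60.

89.60 billion dollars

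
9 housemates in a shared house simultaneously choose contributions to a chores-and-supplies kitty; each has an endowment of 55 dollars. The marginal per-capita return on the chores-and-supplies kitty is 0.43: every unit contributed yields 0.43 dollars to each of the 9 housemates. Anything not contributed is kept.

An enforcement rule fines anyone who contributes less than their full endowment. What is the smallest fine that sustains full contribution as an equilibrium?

Given the others contribute fully, the best deviation is to contribute 0 (any partial contribution still incurs the fine and gives up units whose private return 0.43 is below 1).
Deviating from 55 to 0 saves 55 dollars but forfeits the deviator's share of the drop in the chores-and-supplies kitty: 0.43 × 55 = 23.65.
So the deviation gain is 55 − 23.65 = 31.35, and the fine must be at least 31.35 dollars to wipe it out.

31.35 dollars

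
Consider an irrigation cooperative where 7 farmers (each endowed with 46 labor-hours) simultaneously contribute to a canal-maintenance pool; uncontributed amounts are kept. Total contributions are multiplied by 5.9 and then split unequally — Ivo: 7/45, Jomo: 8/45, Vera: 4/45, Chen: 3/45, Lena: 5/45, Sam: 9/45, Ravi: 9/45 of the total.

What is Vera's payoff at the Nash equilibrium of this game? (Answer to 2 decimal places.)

118.37 labor-hours

Each unit j contributes comes back to j as 5.9 × (j's share), so j prefers to contribute only if that share exceeds 1/5.9 = 0.1695; otherwise keeping the unit dominates.
The shares above 0.1695 belong to Jomo, Sam and Ravi, contributing 46 each; the remaining 4 contribute 0. Total contributed: 138.
Vera keeps 46 and receives 5.9 × 138 × 4/45 = 72.37 from the canal-maintenance pool, for a payoff of 118.37.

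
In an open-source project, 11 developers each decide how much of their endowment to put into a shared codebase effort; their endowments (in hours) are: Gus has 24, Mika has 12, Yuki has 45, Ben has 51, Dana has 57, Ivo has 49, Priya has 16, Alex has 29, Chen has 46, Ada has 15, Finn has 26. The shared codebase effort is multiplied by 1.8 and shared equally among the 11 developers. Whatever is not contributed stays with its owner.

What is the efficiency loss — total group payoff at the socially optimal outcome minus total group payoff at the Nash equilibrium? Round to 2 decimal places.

296.00 hours

The private return per contributed unit is 1.8/11 = 0.1636 < 1 for every player regardless of endowment, so the Nash equilibrium is zero contribution and the group total is Σ E_j = 24 + 12 + 45 + 51 + 57 + 49 + 16 + 29 + 46 + 15 + 26 = 370.
Each contributed unit returns 1.800 to the group, so the social optimum is full contribution by everyone: group total = 1.800 × 370 = 666.00.
Efficiency loss = (1.800 − 1) × 370 = 296.00.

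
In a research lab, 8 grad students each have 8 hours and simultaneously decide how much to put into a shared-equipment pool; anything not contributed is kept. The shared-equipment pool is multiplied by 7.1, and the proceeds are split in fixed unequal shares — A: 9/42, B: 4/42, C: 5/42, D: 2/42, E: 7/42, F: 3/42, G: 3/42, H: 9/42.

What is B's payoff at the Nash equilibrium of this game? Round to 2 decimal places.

24.23 hours

Each unit j contributes comes back to j as 7.1 × (j's share), so j prefers to contribute only if that share exceeds 1/7.1 = 0.1408; otherwise keeping the unit dominates.
The shares above 0.1408 belong to A, E and H, contributing 8 each; the remaining 5 contribute 0. Total contributed: 24.
B keeps 8 and receives 7.1 × 24 × 4/42 = 16.23 from the shared-equipment pool, for a payoff of 24.23.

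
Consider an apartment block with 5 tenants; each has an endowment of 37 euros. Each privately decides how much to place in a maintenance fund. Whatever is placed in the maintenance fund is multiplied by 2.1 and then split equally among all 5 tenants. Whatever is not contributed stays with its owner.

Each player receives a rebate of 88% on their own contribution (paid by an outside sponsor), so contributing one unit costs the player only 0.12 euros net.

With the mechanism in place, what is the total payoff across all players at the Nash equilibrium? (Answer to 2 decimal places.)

Under the mechanism each unit contributed yields (2.1/5) / 0.12 = 3.5000 back to its contributor per unit of net cost, which exceeds 1, making full contribution the dominant choice for everyone.
At the Nash equilibrium everyone contributes 37. Group total payoff = 5 × (37 × 0.88 + 2.1 × 37) = 551.30.

551.30 euros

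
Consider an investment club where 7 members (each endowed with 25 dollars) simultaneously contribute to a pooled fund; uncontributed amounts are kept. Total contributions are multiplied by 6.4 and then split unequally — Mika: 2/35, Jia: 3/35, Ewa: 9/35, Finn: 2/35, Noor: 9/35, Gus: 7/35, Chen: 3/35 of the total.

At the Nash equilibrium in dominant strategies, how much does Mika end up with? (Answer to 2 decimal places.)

52.43 dollars

Player j's private return per contributed unit is 6.4 × (j's share). Contributing is weakly dominant for j when that share is at least 1/6.4 = 0.1563, and contributing 0 is dominant otherwise.
The shares above 0.1563 belong to Ewa, Noor and Gus, contributing 25 each; the remaining 4 contribute 0. Total contributed: 75.
Mika keeps 25 and receives 6.4 × 75 × 2/35 = 27.43 from the pooled fund, for a payoff of 52.43.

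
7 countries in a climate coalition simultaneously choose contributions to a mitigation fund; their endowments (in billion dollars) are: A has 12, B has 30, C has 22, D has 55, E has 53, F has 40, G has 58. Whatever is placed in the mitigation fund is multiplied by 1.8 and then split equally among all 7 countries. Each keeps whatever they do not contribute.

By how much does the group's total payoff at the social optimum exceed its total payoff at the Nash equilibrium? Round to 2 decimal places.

216.00 billion dollars

The private return per contributed unit is 1.8/7 = 0.2571 < 1 for every player regardless of endowment, so the Nash equilibrium is zero contribution and the group total is Σ E_j = 12 + 30 + 22 + 55 + 53 + 40 + 58 = 270.
Each contributed unit returns 1.800 to the group, so the social optimum is full contribution by everyone: group total = 1.800 × 270 = 486.00.
Efficiency loss = (1.800 − 1) × 270 = 216.00.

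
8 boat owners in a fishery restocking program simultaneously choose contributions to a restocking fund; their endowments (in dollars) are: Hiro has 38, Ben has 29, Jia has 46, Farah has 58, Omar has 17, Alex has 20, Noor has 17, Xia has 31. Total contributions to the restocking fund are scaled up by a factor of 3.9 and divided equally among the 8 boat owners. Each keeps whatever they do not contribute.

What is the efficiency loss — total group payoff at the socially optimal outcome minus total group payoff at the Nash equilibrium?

The private return per contributed unit is 3.9/8 = 0.4875 < 1 for every player regardless of endowment, so the Nash equilibrium is zero contribution and the group total is Σ E_j = 38 + 29 + 46 + 58 + 17 + 20 + 17 + 31 = 256.
Each contributed unit returns 3.900 to the group, so the social optimum is full contribution by everyone: group total = 3.900 × 256 = 998.40.
Efficiency loss = (3.900 − 1) × 256 = 742.40.

742.40 dollars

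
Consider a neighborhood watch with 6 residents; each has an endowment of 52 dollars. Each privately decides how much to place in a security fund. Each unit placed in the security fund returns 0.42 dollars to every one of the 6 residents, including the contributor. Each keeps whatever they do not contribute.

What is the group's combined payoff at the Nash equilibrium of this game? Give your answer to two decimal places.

The private return per contributed unit is 0.42 < 1, so contributing 0 is dominant for every player. At the Nash equilibrium everyone keeps their 52, and the group total is 6 × 52 = 312.

312.00 dollars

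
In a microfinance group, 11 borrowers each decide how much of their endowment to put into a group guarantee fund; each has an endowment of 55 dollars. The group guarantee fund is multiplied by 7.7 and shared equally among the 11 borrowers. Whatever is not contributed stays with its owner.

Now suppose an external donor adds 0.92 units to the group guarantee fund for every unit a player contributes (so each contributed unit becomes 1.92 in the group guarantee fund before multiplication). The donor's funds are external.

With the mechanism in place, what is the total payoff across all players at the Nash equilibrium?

Under the mechanism each unit contributed yields 7.7 × 1.92 / 11 = 1.3440 back to its contributor per unit of net cost, which exceeds 1, making full contribution the dominant choice for everyone.
So the Nash equilibrium is full contribution by all 11; the group earns 7.7 × 1.92 × 605 = 8944.32.

8944.32 dollars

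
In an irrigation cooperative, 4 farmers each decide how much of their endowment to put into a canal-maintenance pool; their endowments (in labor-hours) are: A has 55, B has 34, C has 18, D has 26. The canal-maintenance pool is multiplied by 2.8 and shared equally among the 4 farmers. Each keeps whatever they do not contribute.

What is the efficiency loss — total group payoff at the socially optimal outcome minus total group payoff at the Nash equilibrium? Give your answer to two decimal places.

The private return per contributed unit is 2.8/4 = 0.7000 < 1 for every player regardless of endowment, so the Nash equilibrium is zero contribution and the group total is Σ E_j = 55 + 34 + 18 + 26 = 133.
Each contributed unit returns 2.800 to the group, so the social optimum is full contribution by everyone: group total = 2.800 × 133 = 372.40.
Efficiency loss = (2.800 − 1) × 133 = 239.40.

239.40 labor-hours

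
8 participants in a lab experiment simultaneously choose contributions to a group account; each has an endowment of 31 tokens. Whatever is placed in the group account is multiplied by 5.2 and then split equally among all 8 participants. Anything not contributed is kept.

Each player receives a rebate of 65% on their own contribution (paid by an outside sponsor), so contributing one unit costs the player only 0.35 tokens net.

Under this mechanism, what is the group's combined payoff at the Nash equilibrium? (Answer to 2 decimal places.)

Under the mechanism each unit contributed yields (5.2/8) / 0.35 = 1.8571 back to its contributor per unit of net cost, which exceeds 1, making full contribution the dominant choice for everyone.
At the Nash equilibrium everyone contributes 31. Group total payoff = 8 × (31 × 0.65 + 5.2 × 31) = 1450.80.

1450.80 tokens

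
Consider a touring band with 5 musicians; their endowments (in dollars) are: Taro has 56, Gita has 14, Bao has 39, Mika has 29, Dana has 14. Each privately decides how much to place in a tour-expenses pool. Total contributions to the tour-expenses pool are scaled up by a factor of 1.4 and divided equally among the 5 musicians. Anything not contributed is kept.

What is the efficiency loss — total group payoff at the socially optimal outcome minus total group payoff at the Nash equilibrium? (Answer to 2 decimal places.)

60.80 dollars

The private return per contributed unit is 1.4/5 = 0.2800 < 1 for every player regardless of endowment, so the Nash equilibrium is zero contribution and the group total is Σ E_j = 56 + 14 + 39 + 29 + 14 = 152.
Each contributed unit returns 1.400 to the group, so the social optimum is full contribution by everyone: group total = 1.400 × 152 = 212.80.
Efficiency loss = (1.400 − 1) × 152 = 60.80.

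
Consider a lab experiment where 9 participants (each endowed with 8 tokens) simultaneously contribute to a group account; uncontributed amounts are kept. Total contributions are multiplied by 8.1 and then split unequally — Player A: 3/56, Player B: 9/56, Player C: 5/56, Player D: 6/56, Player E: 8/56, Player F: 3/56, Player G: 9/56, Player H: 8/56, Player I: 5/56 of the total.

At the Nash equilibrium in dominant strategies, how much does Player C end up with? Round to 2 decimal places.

Each unit j contributes comes back to j as 8.1 × (j's share), so j prefers to contribute only if that share exceeds 1/8.1 = 0.1235; otherwise keeping the unit dominates.
Player B, Player E, Player G and Player H are above the threshold, contributing 8 each; the remaining 5 contribute 0. Total contributed: 32.
Player C keeps 8 and receives 8.1 × 32 × 5/56 = 23.14 from the group account, for a payoff of 31.14.

31.14 tokens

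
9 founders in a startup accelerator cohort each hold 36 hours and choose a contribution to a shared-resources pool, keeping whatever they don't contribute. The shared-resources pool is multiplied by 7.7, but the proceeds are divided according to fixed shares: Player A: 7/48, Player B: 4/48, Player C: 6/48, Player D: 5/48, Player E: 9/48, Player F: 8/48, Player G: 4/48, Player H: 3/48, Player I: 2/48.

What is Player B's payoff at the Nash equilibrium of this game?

Player j's private return per contributed unit is 7.7 × (j's share). Contributing is weakly dominant for j when that share is at least 1/7.7 = 0.1299, and contributing 0 is dominant otherwise.
Player A, Player E and Player F clear that bar, contributing 36 each; the remaining 6 contribute 0. Total contributed: 108.
Player B keeps 36 and receives 7.7 × 108 × 4/48 = 69.30 from the shared-resources pool, for a payoff of 105.30.

105.30 hours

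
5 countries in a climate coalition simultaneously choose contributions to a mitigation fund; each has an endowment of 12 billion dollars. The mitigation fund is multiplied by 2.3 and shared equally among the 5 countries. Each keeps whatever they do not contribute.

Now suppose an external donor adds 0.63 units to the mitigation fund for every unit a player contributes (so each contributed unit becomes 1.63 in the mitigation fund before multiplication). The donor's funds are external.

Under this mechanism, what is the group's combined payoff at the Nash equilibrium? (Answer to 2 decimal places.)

60.00 billion dollars

Even with the mechanism, each unit contributed returns only 2.3 × 1.63 / 5 = 0.7498 per unit of net cost, so contributing nothing is still dominant.
Everyone keeps their endowment and the group total is 5 × 12 = 60.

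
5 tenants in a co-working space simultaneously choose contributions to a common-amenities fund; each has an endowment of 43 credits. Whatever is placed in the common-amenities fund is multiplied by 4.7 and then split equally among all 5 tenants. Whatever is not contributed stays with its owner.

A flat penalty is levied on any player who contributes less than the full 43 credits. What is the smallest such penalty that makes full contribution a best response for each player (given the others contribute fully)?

Given the others contribute fully, the best deviation is to contribute 0 (any partial contribution still incurs the fine and gives up units whose private return 0.9400 is below 1).
Deviating from 43 to 0 saves 43 credits but forfeits the deviator's share of the drop in the common-amenities fund: 4.7/5 × 43 = 40.42.
So the deviation gain is 43 − 40.42 = 2.58, and the fine must be at least 2.58 credits to wipe it out.

2.58 credits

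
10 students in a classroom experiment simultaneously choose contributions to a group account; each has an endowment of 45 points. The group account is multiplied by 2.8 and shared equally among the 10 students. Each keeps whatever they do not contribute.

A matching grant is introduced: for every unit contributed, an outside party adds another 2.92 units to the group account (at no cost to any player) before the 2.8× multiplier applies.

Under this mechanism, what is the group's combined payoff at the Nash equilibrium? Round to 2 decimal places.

4939.20 points

With the mechanism, a contributed unit returns 2.8 × 3.92 / 10 = 1.0976 per unit of net cost to the contributor — now above 1 — so contributing fully is weakly dominant for every player.
So the Nash equilibrium is full contribution by all 10; the group earns 2.8 × 3.92 × 450 = 4939.20.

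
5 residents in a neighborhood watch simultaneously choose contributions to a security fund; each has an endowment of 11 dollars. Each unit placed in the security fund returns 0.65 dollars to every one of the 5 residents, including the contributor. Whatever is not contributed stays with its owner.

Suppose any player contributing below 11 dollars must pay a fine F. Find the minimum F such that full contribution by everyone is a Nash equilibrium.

3.85 dollars

Given the others contribute fully, the best deviation is to contribute 0 (any partial contribution still incurs the fine and gives up units whose private return 0.65 is below 1).
Deviating from 11 to 0 saves 11 dollars but forfeits the deviator's share of the drop in the security fund: 0.65 × 11 = 7.15.
So the deviation gain is 11 − 7.15 = 3.85, and the fine must be at least 3.85 dollars to wipe it out.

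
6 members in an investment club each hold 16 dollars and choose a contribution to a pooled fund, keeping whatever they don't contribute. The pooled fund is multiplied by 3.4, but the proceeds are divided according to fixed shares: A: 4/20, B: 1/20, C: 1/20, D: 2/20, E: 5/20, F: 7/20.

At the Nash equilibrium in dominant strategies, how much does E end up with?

Player j's private return per contributed unit is 3.4 × (j's share). Contributing is weakly dominant for j when that share is at least 1/3.4 = 0.2941, and contributing 0 is dominant otherwise.
Only F (7/20) clears that bar, contributing 16; the remaining 5 contribute 0. Total contributed: 16.
E keeps 16 and receives 3.4 × 16 × 5/20 = 13.60 from the pooled fund, for a payoff of 29.60.

29.60 dollars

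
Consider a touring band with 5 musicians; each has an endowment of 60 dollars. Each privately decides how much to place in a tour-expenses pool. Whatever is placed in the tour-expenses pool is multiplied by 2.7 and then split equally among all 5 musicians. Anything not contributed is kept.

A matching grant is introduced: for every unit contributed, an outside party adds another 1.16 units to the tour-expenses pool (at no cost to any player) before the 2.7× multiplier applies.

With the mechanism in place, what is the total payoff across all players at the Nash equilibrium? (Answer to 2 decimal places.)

1749.60 dollars

Under the mechanism each unit contributed yields 2.7 × 2.16 / 5 = 1.1664 back to its contributor per unit of net cost, which exceeds 1, making full contribution the dominant choice for everyone.
So the Nash equilibrium is full contribution by all 5; the group earns 2.7 × 2.16 × 300 = 1749.60.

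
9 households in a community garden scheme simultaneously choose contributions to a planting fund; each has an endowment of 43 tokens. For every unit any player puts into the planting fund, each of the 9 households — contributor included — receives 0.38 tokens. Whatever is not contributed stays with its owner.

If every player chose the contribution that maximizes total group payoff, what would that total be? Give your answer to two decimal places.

Each contributed unit returns 3.420 to the group as a whole (0.38 to each of 9 players), which exceeds 1, so the social optimum is full contribution: group total = 3.420 × 387 = 1323.54.

1323.54 tokens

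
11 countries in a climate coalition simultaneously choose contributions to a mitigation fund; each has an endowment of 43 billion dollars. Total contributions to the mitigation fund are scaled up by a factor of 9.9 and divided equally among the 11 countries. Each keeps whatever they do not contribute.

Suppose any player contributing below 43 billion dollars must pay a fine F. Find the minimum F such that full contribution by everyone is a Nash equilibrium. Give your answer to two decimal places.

Given the others contribute fully, the best deviation is to contribute 0 (any partial contribution still incurs the fine and gives up units whose private return 0.9000 is below 1).
Deviating from 43 to 0 saves 43 billion dollars but forfeits the deviator's share of the drop in the mitigation fund: 9.9/11 × 43 = 38.70.
So the deviation gain is 43 − 38.70 = 4.30, and the fine must be at least 4.30 billion dollars to wipe it out.

4.30 billion dollars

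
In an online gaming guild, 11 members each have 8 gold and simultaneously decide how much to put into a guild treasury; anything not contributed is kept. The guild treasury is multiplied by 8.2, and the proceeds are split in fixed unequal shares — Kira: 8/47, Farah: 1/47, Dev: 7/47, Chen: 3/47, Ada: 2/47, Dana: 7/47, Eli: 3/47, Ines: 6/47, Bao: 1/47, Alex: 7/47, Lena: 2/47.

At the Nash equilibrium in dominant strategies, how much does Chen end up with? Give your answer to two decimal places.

28.94 gold

For player j, contributing a unit is worthwhile iff 8.2 × (j's share) ≥ 1, i.e. iff j's share is at least 0.1220.
The shares above 0.1220 belong to Kira, Dev, Dana, Ines and Alex, contributing 8 each; the remaining 6 contribute 0. Total contributed: 40.
Chen keeps 8 and receives 8.2 × 40 × 3/47 = 20.94 from the guild treasury, for a payoff of 28.94.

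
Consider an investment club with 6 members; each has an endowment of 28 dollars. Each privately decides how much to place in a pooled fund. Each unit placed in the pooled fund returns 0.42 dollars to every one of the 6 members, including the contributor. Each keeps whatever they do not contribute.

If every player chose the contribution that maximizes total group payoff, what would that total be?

423.36 dollars

Each contributed unit returns 2.520 to the group as a whole (0.42 to each of 6 players), which exceeds 1, so the social optimum is full contribution: group total = 2.520 × 168 = 423.36.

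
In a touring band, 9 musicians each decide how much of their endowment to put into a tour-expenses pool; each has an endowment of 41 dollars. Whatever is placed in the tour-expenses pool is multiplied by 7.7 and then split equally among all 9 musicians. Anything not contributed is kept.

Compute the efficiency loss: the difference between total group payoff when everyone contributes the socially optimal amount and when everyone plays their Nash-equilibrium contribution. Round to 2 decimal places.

2472.30 dollars

Each contributed unit returns 7.7/9 = 0.8556 to its contributor — below 1 — so contributing 0 is dominant for every player. At the Nash equilibrium everyone keeps their 41, and the group total is 9 × 41 = 369.
Each contributed unit returns 7.700 to the group as a whole (0.8556 to each of 9 players), which exceeds 1, so the social optimum is full contribution: group total = 7.700 × 369 = 2841.30.
Efficiency loss = 2841.30 − 369 = 2472.30.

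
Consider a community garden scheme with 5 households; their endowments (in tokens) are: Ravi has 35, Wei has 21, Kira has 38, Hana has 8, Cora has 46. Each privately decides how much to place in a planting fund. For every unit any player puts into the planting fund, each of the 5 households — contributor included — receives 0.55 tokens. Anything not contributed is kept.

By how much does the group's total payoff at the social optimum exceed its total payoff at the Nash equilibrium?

259.00 tokens

The private return per contributed unit is 0.55 < 1 for everyone, so the Nash equilibrium is zero contribution and the group total is Σ E_j = 35 + 21 + 38 + 8 + 46 = 148.
Each contributed unit returns 2.750 to the group, so the social optimum is full contribution by everyone: group total = 2.750 × 148 = 407.00.
Efficiency loss = (2.750 − 1) × 148 = 259.00.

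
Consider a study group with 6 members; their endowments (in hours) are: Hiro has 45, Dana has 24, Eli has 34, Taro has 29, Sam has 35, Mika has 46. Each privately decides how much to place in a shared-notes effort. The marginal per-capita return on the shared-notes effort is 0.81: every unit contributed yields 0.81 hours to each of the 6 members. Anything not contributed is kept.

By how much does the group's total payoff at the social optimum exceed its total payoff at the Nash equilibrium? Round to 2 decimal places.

The private return per contributed unit is 0.81 < 1 for everyone, so the Nash equilibrium is zero contribution and the group total is Σ E_j = 45 + 24 + 34 + 29 + 35 + 46 = 213.
Each contributed unit returns 4.860 to the group, so the social optimum is full contribution by everyone: group total = 4.860 × 213 = 1035.18.
Efficiency loss = (4.860 − 1) × 213 = 822.18.

822.18 hours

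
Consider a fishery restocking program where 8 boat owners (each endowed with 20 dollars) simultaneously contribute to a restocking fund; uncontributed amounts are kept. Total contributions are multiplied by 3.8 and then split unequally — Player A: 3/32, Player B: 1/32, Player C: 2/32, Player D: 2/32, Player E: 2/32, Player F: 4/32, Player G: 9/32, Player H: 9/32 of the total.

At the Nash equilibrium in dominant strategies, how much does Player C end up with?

Player j's private return per contributed unit is 3.8 × (j's share). Contributing is weakly dominant for j when that share is at least 1/3.8 = 0.2632, and contributing 0 is dominant otherwise.
The shares above 0.2632 belong to Player G and Player H, contributing 20 each; the remaining 6 contribute 0. Total contributed: 40.
Player C keeps 20 and receives 3.8 × 40 × 2/32 = 9.50 from the restocking fund, for a payoff of 29.50.

29.50 dollars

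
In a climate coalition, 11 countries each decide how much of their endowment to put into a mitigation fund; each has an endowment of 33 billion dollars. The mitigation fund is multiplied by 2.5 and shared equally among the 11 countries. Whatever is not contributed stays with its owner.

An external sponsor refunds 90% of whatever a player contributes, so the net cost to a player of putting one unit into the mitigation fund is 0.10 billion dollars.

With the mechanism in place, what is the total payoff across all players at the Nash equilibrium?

The effective private return per unit is now (2.5/11) / 0.10 = 2.2727 > 1, so every player's dominant strategy flips to full contribution.
At the Nash equilibrium everyone contributes 33. Group total payoff = 11 × (33 × 0.90 + 2.5 × 33) = 1234.20.

1234.20 billion dollars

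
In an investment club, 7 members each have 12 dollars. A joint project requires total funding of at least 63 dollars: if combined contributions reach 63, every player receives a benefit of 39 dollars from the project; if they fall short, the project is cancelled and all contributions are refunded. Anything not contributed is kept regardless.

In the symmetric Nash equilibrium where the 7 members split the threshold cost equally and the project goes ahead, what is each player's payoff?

42 dollars

Equal share of the threshold: 63/7 = 9.
At this profile no one gains by cutting their contribution: any cut drops the total below 63, the project is cancelled, contributions are refunded, and the deviator ends with 12, which is less than 12 − 9 + 39 = 42. Contributing more than 9 just wastes the excess. So contributing exactly 9 is a best response.
Each player's payoff: 12 − 9 + 39 = 42.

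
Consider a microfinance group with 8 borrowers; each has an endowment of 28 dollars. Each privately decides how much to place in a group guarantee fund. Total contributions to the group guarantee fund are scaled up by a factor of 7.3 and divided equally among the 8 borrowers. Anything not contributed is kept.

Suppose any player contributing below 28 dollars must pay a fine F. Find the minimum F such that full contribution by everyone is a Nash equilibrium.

Given the others contribute fully, the best deviation is to contribute 0 (any partial contribution still incurs the fine and gives up units whose private return 0.9125 is below 1).
Deviating from 28 to 0 saves 28 dollars but forfeits the deviator's share of the drop in the group guarantee fund: 7.3/8 × 28 = 25.55.
So the deviation gain is 28 − 25.55 = 2.45, and the fine must be at least 2.45 dollars to wipe it out.

2.45 dollars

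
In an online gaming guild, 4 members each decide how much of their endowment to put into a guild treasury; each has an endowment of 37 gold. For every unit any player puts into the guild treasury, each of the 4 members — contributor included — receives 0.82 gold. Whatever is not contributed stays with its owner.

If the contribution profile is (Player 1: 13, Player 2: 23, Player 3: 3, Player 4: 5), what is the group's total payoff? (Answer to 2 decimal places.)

Total contributed: 13 + 23 + 3 + 5 = 44; total kept: 4 × 37 − 44 = 104.
The guild treasury pays out 0.82 × 4 × 44 = 144.32 in aggregate.
Group total = 104 + 144.32 = 248.32.

248.32 gold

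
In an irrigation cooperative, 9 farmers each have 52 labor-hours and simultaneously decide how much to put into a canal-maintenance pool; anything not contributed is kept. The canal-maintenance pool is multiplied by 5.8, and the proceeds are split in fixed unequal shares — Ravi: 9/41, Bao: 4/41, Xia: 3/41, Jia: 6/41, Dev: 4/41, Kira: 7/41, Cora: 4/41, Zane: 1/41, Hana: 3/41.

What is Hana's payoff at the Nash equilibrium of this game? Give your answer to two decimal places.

74.07 labor-hours

A player with share s gets back 5.8·s per unit contributed, so full contribution is dominant for anyone with s > 1/5.8 = 0.1724 and zero contribution is dominant for anyone below.
The only share above 0.1724 is Ravi's 9/41, contributing 52; the remaining 8 contribute 0. Total contributed: 52.
Hana keeps 52 and receives 5.8 × 52 × 3/41 = 22.07 from the canal-maintenance pool, for a payoff of 74.07.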